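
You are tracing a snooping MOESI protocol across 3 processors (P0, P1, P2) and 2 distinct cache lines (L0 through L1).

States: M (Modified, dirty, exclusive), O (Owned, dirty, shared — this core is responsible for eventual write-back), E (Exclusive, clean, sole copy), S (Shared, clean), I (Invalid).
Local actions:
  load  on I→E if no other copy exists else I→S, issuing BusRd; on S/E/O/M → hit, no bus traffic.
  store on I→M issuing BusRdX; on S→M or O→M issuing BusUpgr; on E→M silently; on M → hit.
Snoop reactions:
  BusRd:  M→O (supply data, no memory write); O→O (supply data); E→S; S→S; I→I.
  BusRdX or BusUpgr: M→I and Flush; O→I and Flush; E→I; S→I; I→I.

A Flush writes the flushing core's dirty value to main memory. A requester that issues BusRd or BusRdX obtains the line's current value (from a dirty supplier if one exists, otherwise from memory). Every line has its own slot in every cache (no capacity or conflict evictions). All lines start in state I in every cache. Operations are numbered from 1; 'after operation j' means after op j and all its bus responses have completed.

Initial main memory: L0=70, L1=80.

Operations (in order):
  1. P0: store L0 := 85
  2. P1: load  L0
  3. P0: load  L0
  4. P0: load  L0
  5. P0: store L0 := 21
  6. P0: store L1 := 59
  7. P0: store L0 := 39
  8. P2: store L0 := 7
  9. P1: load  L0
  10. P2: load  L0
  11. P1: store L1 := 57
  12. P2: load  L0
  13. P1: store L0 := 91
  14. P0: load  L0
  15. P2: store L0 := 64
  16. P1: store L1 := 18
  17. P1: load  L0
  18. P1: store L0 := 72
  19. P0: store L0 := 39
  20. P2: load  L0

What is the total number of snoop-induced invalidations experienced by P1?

invalidations = 3

[1] P0: store L0 := 85 | P0:M(85), P1:I, P2:I | bus: BusRdX
[2] P1: load  L0 | P0:O(85), P1:S(85), P2:I | bus: BusRd
[3] P0: load  L0 | P0:O(85), P1:S(85), P2:I | bus: none
[4] P0: load  L0 | P0:O(85), P1:S(85), P2:I | bus: none
[5] P0: store L0 := 21 | P0:M(21), P1:I, P2:I | bus: BusUpgr
[6] P0: store L1 := 59 | P0:M(59), P1:I, P2:I | bus: BusRdX
[7] P0: store L0 := 39 | P0:M(39), P1:I, P2:I | bus: none
[8] P2: store L0 := 7 | P0:I, P1:I, P2:M(7) | bus: BusRdX,Flush
[9] P1: load  L0 | P0:I, P1:S(7), P2:O(7) | bus: BusRd
[10] P2: load  L0 | P0:I, P1:S(7), P2:O(7) | bus: none
[11] P1: store L1 := 57 | P0:I, P1:M(57), P2:I | bus: BusRdX,Flush
[12] P2: load  L0 | P0:I, P1:S(7), P2:O(7) | bus: none
[13] P1: store L0 := 91 | P0:I, P1:M(91), P2:I | bus: BusUpgr,Flush
[14] P0: load  L0 | P0:S(91), P1:O(91), P2:I | bus: BusRd
[15] P2: store L0 := 64 | P0:I, P1:I, P2:M(64) | bus: BusRdX,Flush
[16] P1: store L1 := 18 | P0:I, P1:M(18), P2:I | bus: none
[17] P1: load  L0 | P0:I, P1:S(64), P2:O(64) | bus: BusRd
[18] P1: store L0 := 72 | P0:I, P1:M(72), P2:I | bus: BusUpgr,Flush
[19] P0: store L0 := 39 | P0:M(39), P1:I, P2:I | bus: BusRdX,Flush
[20] P2: load  L0 | P0:O(39), P1:I, P2:S(39) | bus: BusRd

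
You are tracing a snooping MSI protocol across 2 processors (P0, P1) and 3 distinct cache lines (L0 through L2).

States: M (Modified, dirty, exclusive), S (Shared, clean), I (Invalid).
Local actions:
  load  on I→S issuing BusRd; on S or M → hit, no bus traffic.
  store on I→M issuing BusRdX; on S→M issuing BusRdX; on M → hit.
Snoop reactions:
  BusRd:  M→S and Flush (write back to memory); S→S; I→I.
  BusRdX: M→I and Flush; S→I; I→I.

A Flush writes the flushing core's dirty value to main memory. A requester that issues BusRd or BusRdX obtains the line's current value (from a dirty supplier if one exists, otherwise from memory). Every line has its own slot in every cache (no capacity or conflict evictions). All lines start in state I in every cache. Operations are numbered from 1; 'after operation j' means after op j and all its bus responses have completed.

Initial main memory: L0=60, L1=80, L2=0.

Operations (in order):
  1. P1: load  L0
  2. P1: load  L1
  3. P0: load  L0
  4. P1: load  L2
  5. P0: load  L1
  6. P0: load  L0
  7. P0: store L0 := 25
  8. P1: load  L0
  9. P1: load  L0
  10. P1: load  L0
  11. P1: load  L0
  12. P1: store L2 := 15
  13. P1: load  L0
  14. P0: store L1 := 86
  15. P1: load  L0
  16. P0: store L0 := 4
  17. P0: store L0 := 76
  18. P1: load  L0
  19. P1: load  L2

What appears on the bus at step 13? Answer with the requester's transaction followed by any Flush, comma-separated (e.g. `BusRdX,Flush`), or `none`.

  op1 P1: load  L0 → I/S on L0; bus BusRd; mem=60
  op2 P1: load  L1 → I/S on L1; bus BusRd; mem=80
  op3 P0: load  L0 → S/S on L0; bus BusRd; mem=60
  op4 P1: load  L2 → I/S on L2; bus BusRd; mem=0
  op5 P0: load  L1 → S/S on L1; bus BusRd; mem=80
  op6 P0: load  L0 → S/S on L0; bus (none); mem=60
  op7 P0: store L0 := 25 → M/I on L0; bus BusRdX; mem=60
  op8 P1: load  L0 → S/S on L0; bus BusRd Flush; mem=25
  op9 P1: load  L0 → S/S on L0; bus (none); mem=25
  op10 P1: load  L0 → S/S on L0; bus (none); mem=25
  op11 P1: load  L0 → S/S on L0; bus (none); mem=25
  op12 P1: store L2 := 15 → I/M on L2; bus BusRdX; mem=0
  op13 P1: load  L0 → S/S on L0; bus (none); mem=25
  op14 P0: store L1 := 86 → M/I on L1; bus BusRdX; mem=80
  op15 P1: load  L0 → S/S on L0; bus (none); mem=25
  op16 P0: store L0 := 4 → M/I on L0; bus BusRdX; mem=25
  op17 P0: store L0 := 76 → M/I on L0; bus (none); mem=25
  op18 P1: load  L0 → S/S on L0; bus BusRd Flush; mem=76
  op19 P1: load  L2 → I/M on L2; bus (none); mem=0

bus = none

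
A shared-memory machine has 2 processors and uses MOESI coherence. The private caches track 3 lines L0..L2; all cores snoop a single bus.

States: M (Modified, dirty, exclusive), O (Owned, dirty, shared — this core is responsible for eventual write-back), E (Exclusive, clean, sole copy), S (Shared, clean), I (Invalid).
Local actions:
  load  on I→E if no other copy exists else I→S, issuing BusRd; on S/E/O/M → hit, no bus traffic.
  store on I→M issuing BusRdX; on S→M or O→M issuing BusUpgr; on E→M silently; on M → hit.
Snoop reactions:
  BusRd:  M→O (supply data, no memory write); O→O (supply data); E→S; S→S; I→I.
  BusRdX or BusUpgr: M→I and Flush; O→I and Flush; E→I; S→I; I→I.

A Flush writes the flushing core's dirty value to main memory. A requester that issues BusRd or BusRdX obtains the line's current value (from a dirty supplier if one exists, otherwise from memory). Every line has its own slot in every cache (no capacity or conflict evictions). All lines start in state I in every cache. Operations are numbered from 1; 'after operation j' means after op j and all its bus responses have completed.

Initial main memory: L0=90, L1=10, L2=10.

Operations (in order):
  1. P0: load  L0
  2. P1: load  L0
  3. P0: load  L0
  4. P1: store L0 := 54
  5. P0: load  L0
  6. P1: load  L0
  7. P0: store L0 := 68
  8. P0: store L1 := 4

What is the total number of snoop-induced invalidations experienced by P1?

[1] P0: load  L0 | P0:E(90), P1:I | bus: BusRd
[2] P1: load  L0 | P0:S(90), P1:S(90) | bus: BusRd
[3] P0: load  L0 | P0:S(90), P1:S(90) | bus: none
[4] P1: store L0 := 54 | P0:I, P1:M(54) | bus: BusUpgr
[5] P0: load  L0 | P0:S(54), P1:O(54) | bus: BusRd
[6] P1: load  L0 | P0:S(54), P1:O(54) | bus: none
[7] P0: store L0 := 68 | P0:M(68), P1:I | bus: BusUpgr,Flush
[8] P0: store L1 := 4 | P0:M(4), P1:I | bus: BusRdX

invalidations = 1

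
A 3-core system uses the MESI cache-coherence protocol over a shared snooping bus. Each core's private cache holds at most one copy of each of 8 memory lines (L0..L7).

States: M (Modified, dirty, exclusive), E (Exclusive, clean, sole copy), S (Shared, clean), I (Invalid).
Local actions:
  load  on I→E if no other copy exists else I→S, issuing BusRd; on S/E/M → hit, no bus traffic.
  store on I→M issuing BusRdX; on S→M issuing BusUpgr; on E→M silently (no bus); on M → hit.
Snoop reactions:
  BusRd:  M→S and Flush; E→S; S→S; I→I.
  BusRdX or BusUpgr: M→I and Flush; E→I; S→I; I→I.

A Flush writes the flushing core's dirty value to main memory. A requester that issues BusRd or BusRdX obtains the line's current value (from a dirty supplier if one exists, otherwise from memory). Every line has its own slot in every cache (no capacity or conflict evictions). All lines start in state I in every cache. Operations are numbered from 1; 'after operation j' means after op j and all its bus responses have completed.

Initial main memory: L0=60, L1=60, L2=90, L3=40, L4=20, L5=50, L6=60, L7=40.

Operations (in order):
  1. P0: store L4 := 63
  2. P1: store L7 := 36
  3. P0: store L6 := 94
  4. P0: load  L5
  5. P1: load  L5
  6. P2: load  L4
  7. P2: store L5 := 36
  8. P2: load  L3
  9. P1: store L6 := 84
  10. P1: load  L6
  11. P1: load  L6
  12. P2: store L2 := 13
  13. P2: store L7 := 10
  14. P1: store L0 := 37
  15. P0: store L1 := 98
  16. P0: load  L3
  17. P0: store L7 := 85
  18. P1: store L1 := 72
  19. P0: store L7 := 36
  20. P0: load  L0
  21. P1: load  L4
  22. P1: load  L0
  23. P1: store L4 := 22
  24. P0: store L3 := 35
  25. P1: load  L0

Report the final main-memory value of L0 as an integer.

  op1 P0: store L4 := 63 → M/I/I on L4; bus BusRdX; mem=20
  op2 P1: store L7 := 36 → I/M/I on L7; bus BusRdX; mem=40
  op3 P0: store L6 := 94 → M/I/I on L6; bus BusRdX; mem=60
  op4 P0: load  L5 → E/I/I on L5; bus BusRd; mem=50
  op5 P1: load  L5 → S/S/I on L5; bus BusRd; mem=50
  op6 P2: load  L4 → S/I/S on L4; bus BusRd Flush; mem=63
  op7 P2: store L5 := 36 → I/I/M on L5; bus BusRdX; mem=50
  op8 P2: load  L3 → I/I/E on L3; bus BusRd; mem=40
  op9 P1: store L6 := 84 → I/M/I on L6; bus BusRdX Flush; mem=94
  op10 P1: load  L6 → I/M/I on L6; bus (none); mem=94
  op11 P1: load  L6 → I/M/I on L6; bus (none); mem=94
  op12 P2: store L2 := 13 → I/I/M on L2; bus BusRdX; mem=90
  op13 P2: store L7 := 10 → I/I/M on L7; bus BusRdX Flush; mem=36
  op14 P1: store L0 := 37 → I/M/I on L0; bus BusRdX; mem=60
  op15 P0: store L1 := 98 → M/I/I on L1; bus BusRdX; mem=60
  op16 P0: load  L3 → S/I/S on L3; bus BusRd; mem=40
  op17 P0: store L7 := 85 → M/I/I on L7; bus BusRdX Flush; mem=10
  op18 P1: store L1 := 72 → I/M/I on L1; bus BusRdX Flush; mem=98
  op19 P0: store L7 := 36 → M/I/I on L7; bus (none); mem=10
  op20 P0: load  L0 → S/S/I on L0; bus BusRd Flush; mem=37
  op21 P1: load  L4 → S/S/S on L4; bus BusRd; mem=63
  op22 P1: load  L0 → S/S/I on L0; bus (none); mem=37
  op23 P1: store L4 := 22 → I/M/I on L4; bus BusUpgr; mem=63
  op24 P0: store L3 := 35 → M/I/I on L3; bus BusUpgr; mem=40
  op25 P1: load  L0 → S/S/I on L0; bus (none); mem=37

memory[L0] = 37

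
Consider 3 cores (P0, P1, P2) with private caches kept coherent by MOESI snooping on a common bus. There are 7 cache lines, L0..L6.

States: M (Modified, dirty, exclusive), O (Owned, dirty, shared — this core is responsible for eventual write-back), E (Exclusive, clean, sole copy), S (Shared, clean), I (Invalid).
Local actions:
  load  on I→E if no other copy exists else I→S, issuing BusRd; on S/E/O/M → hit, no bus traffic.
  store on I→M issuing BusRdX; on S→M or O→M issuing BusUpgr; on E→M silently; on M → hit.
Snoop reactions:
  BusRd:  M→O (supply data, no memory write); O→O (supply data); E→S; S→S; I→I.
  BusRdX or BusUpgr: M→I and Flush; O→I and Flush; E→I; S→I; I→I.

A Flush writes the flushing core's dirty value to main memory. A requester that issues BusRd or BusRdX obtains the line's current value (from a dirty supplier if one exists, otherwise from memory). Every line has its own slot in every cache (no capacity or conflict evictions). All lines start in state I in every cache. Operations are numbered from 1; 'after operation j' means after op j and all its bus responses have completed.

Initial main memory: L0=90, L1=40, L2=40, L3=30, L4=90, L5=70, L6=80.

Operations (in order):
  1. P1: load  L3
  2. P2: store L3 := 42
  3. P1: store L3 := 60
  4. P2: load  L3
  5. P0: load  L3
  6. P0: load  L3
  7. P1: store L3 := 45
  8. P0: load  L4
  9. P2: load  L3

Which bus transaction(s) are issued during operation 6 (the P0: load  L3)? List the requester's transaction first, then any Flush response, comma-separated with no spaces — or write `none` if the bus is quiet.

step 1: P1: load  L3  ⟶  IEI  (L3)  txn=BusRd  M[L3]=30
step 2: P2: store L3 := 42  ⟶  IIM  (L3)  txn=BusRdX  M[L3]=30
step 3: P1: store L3 := 60  ⟶  IMI  (L3)  txn=BusRdX+Flush  M[L3]=42
step 4: P2: load  L3  ⟶  IOS  (L3)  txn=BusRd  M[L3]=42
step 5: P0: load  L3  ⟶  SOS  (L3)  txn=BusRd  M[L3]=42
step 6: P0: load  L3  ⟶  SOS  (L3)  txn=∅  M[L3]=42
step 7: P1: store L3 := 45  ⟶  IMI  (L3)  txn=BusUpgr  M[L3]=42
step 8: P0: load  L4  ⟶  EII  (L4)  txn=BusRd  M[L4]=90
step 9: P2: load  L3  ⟶  IOS  (L3)  txn=BusRd  M[L3]=42

bus = none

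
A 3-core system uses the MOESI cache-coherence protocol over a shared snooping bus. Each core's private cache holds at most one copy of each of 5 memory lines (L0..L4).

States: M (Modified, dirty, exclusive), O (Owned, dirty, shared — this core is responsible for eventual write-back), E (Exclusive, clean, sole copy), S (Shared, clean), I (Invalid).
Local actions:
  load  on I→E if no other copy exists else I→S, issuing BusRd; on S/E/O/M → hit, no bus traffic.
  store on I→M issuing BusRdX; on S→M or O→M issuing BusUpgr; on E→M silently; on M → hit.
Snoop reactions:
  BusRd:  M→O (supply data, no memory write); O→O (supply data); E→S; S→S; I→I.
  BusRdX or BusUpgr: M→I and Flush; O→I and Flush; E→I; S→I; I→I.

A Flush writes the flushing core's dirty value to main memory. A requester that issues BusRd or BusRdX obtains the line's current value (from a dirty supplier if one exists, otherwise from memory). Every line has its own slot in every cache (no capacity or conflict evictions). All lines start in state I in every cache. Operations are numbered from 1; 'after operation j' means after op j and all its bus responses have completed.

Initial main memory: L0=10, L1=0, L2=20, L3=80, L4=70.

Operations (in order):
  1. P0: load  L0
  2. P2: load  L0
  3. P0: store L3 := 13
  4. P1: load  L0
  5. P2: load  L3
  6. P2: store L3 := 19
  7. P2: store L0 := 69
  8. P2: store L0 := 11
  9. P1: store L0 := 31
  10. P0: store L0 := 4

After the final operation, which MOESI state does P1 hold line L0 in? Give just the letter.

step 1: P0: load  L0  ⟶  EII  (L0)  txn=BusRd  M[L0]=10
step 2: P2: load  L0  ⟶  SIS  (L0)  txn=BusRd  M[L0]=10
step 3: P0: store L3 := 13  ⟶  MII  (L3)  txn=BusRdX  M[L3]=80
step 4: P1: load  L0  ⟶  SSS  (L0)  txn=BusRd  M[L0]=10
step 5: P2: load  L3  ⟶  OIS  (L3)  txn=BusRd  M[L3]=80
step 6: P2: store L3 := 19  ⟶  IIM  (L3)  txn=BusUpgr+Flush  M[L3]=13
step 7: P2: store L0 := 69  ⟶  IIM  (L0)  txn=BusUpgr  M[L0]=10
step 8: P2: store L0 := 11  ⟶  IIM  (L0)  txn=∅  M[L0]=10
step 9: P1: store L0 := 31  ⟶  IMI  (L0)  txn=BusRdX+Flush  M[L0]=11
step 10: P0: store L0 := 4  ⟶  MII  (L0)  txn=BusRdX+Flush  M[L0]=31

state = I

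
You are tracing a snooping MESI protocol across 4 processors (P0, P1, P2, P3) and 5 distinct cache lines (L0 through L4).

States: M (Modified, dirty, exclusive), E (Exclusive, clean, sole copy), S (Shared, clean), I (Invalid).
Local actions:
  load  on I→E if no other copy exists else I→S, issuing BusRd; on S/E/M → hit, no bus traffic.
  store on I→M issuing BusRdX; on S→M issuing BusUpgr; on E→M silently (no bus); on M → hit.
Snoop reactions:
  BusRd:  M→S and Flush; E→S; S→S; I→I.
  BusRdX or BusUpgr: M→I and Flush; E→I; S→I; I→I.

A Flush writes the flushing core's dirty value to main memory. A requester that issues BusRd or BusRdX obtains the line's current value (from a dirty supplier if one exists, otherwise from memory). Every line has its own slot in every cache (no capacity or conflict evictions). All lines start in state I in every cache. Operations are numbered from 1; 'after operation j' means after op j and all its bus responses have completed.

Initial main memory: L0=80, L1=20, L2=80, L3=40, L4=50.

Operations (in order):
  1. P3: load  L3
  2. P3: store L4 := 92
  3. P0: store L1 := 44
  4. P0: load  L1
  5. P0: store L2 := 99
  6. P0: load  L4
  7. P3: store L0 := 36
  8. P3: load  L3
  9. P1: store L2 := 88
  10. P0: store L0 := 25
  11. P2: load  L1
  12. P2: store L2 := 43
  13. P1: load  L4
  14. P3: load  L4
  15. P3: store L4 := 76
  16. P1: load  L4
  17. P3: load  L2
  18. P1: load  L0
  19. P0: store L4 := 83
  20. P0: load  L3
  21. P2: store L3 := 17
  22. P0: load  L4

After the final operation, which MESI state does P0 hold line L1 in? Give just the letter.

  op1 P3: load  L3 → I/I/I/E on L3; bus BusRd; mem=40
  op2 P3: store L4 := 92 → I/I/I/M on L4; bus BusRdX; mem=50
  op3 P0: store L1 := 44 → M/I/I/I on L1; bus BusRdX; mem=20
  op4 P0: load  L1 → M/I/I/I on L1; bus (none); mem=20
  op5 P0: store L2 := 99 → M/I/I/I on L2; bus BusRdX; mem=80
  op6 P0: load  L4 → S/I/I/S on L4; bus BusRd Flush; mem=92
  op7 P3: store L0 := 36 → I/I/I/M on L0; bus BusRdX; mem=80
  op8 P3: load  L3 → I/I/I/E on L3; bus (none); mem=40
  op9 P1: store L2 := 88 → I/M/I/I on L2; bus BusRdX Flush; mem=99
  op10 P0: store L0 := 25 → M/I/I/I on L0; bus BusRdX Flush; mem=36
  op11 P2: load  L1 → S/I/S/I on L1; bus BusRd Flush; mem=44
  op12 P2: store L2 := 43 → I/I/M/I on L2; bus BusRdX Flush; mem=88
  op13 P1: load  L4 → S/S/I/S on L4; bus BusRd; mem=92
  op14 P3: load  L4 → S/S/I/S on L4; bus (none); mem=92
  op15 P3: store L4 := 76 → I/I/I/M on L4; bus BusUpgr; mem=92
  op16 P1: load  L4 → I/S/I/S on L4; bus BusRd Flush; mem=76
  op17 P3: load  L2 → I/I/S/S on L2; bus BusRd Flush; mem=43
  op18 P1: load  L0 → S/S/I/I on L0; bus BusRd Flush; mem=25
  op19 P0: store L4 := 83 → M/I/I/I on L4; bus BusRdX; mem=76
  op20 P0: load  L3 → S/I/I/S on L3; bus BusRd; mem=40
  op21 P2: store L3 := 17 → I/I/M/I on L3; bus BusRdX; mem=40
  op22 P0: load  L4 → M/I/I/I on L4; bus (none); mem=76

state = S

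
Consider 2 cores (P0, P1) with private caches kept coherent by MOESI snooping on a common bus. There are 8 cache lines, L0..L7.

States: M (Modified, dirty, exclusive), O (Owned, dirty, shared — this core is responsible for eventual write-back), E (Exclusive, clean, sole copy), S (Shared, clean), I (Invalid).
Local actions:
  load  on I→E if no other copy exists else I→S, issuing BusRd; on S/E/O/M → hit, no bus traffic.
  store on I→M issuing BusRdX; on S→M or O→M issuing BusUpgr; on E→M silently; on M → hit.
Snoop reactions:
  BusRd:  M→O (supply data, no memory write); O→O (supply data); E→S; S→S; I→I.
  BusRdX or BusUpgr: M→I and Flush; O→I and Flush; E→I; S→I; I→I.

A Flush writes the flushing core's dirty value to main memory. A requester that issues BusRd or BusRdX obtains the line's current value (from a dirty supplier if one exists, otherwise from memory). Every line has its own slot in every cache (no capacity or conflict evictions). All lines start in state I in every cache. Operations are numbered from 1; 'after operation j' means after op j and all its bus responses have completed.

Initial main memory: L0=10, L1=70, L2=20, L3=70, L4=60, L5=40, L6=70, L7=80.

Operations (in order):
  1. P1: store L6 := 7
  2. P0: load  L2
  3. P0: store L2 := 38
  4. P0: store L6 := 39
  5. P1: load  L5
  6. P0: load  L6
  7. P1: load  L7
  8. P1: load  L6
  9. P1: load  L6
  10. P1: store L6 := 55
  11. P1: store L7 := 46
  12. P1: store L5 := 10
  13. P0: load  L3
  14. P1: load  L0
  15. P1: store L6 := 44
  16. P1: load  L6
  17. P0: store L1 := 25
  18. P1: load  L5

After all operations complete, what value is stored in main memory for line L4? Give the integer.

memory[L4] = 60

  op1 P1: store L6 := 7 → I/M on L6; bus BusRdX; mem=70
  op2 P0: load  L2 → E/I on L2; bus BusRd; mem=20
  op3 P0: store L2 := 38 → M/I on L2; bus (none); mem=20
  op4 P0: store L6 := 39 → M/I on L6; bus BusRdX Flush; mem=7
  op5 P1: load  L5 → I/E on L5; bus BusRd; mem=40
  op6 P0: load  L6 → M/I on L6; bus (none); mem=7
  op7 P1: load  L7 → I/E on L7; bus BusRd; mem=80
  op8 P1: load  L6 → O/S on L6; bus BusRd; mem=7
  op9 P1: load  L6 → O/S on L6; bus (none); mem=7
  op10 P1: store L6 := 55 → I/M on L6; bus BusUpgr Flush; mem=39
  op11 P1: store L7 := 46 → I/M on L7; bus (none); mem=80
  op12 P1: store L5 := 10 → I/M on L5; bus (none); mem=40
  op13 P0: load  L3 → E/I on L3; bus BusRd; mem=70
  op14 P1: load  L0 → I/E on L0; bus BusRd; mem=10
  op15 P1: store L6 := 44 → I/M on L6; bus (none); mem=39
  op16 P1: load  L6 → I/M on L6; bus (none); mem=39
  op17 P0: store L1 := 25 → M/I on L1; bus BusRdX; mem=70
  op18 P1: load  L5 → I/M on L5; bus (none); mem=40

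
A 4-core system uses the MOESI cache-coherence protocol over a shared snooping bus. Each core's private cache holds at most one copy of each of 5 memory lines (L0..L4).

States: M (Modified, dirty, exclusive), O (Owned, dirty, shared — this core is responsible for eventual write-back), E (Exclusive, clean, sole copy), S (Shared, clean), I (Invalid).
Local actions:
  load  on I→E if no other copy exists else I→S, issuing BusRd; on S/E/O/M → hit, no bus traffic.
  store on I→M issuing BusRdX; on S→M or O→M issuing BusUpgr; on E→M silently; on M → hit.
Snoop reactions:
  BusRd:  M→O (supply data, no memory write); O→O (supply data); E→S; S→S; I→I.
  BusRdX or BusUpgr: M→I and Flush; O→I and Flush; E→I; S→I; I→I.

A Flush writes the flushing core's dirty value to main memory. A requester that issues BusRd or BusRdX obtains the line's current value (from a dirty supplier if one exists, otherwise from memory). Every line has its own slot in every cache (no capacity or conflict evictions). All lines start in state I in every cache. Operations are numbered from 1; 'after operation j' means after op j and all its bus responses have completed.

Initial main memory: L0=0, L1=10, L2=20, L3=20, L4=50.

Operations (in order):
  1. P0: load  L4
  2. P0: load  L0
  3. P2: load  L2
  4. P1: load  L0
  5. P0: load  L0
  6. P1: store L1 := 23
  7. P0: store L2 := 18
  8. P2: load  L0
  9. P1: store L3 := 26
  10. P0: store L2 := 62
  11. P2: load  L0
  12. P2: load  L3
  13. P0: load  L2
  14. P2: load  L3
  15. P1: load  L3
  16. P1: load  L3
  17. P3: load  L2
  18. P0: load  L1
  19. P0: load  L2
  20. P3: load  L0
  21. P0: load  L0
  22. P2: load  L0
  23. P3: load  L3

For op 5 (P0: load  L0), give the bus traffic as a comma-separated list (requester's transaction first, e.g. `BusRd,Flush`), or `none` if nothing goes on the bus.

bus = none

  op1 P0: load  L4 → E/I/I/I on L4; bus BusRd; mem=50
  op2 P0: load  L0 → E/I/I/I on L0; bus BusRd; mem=0
  op3 P2: load  L2 → I/I/E/I on L2; bus BusRd; mem=20
  op4 P1: load  L0 → S/S/I/I on L0; bus BusRd; mem=0
  op5 P0: load  L0 → S/S/I/I on L0; bus (none); mem=0
  op6 P1: store L1 := 23 → I/M/I/I on L1; bus BusRdX; mem=10
  op7 P0: store L2 := 18 → M/I/I/I on L2; bus BusRdX; mem=20
  op8 P2: load  L0 → S/S/S/I on L0; bus BusRd; mem=0
  op9 P1: store L3 := 26 → I/M/I/I on L3; bus BusRdX; mem=20
  op10 P0: store L2 := 62 → M/I/I/I on L2; bus (none); mem=20
  op11 P2: load  L0 → S/S/S/I on L0; bus (none); mem=0
  op12 P2: load  L3 → I/O/S/I on L3; bus BusRd; mem=20
  op13 P0: load  L2 → M/I/I/I on L2; bus (none); mem=20
  op14 P2: load  L3 → I/O/S/I on L3; bus (none); mem=20
  op15 P1: load  L3 → I/O/S/I on L3; bus (none); mem=20
  op16 P1: load  L3 → I/O/S/I on L3; bus (none); mem=20
  op17 P3: load  L2 → O/I/I/S on L2; bus BusRd; mem=20
  op18 P0: load  L1 → S/O/I/I on L1; bus BusRd; mem=10
  op19 P0: load  L2 → O/I/I/S on L2; bus (none); mem=20
  op20 P3: load  L0 → S/S/S/S on L0; bus BusRd; mem=0
  op21 P0: load  L0 → S/S/S/S on L0; bus (none); mem=0
  op22 P2: load  L0 → S/S/S/S on L0; bus (none); mem=0
  op23 P3: load  L3 → I/O/S/S on L3; bus BusRd; mem=20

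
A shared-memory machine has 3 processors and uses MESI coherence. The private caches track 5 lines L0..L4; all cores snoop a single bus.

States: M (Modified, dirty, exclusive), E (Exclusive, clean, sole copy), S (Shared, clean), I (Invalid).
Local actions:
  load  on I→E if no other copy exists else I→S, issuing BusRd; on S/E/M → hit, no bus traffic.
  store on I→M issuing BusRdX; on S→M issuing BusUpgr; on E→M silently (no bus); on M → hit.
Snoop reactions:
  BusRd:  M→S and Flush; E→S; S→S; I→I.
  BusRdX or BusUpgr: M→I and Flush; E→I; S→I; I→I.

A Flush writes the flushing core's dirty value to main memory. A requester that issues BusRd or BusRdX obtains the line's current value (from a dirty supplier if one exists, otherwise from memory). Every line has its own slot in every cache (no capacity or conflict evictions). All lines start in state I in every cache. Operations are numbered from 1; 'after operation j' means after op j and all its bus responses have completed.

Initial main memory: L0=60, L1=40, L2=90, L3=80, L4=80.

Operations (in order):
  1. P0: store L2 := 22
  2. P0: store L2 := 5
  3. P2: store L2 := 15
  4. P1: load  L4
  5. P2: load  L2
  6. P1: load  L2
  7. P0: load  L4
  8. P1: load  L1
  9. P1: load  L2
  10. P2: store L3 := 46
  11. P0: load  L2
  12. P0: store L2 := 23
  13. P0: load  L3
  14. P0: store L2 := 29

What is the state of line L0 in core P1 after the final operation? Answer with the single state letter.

[1] P0: store L2 := 22 | P0:M(22), P1:I, P2:I | bus: BusRdX
[2] P0: store L2 := 5 | P0:M(5), P1:I, P2:I | bus: none
[3] P2: store L2 := 15 | P0:I, P1:I, P2:M(15) | bus: BusRdX,Flush
[4] P1: load  L4 | P0:I, P1:E(80), P2:I | bus: BusRd
[5] P2: load  L2 | P0:I, P1:I, P2:M(15) | bus: none
[6] P1: load  L2 | P0:I, P1:S(15), P2:S(15) | bus: BusRd,Flush
[7] P0: load  L4 | P0:S(80), P1:S(80), P2:I | bus: BusRd
[8] P1: load  L1 | P0:I, P1:E(40), P2:I | bus: BusRd
[9] P1: load  L2 | P0:I, P1:S(15), P2:S(15) | bus: none
[10] P2: store L3 := 46 | P0:I, P1:I, P2:M(46) | bus: BusRdX
[11] P0: load  L2 | P0:S(15), P1:S(15), P2:S(15) | bus: BusRd
[12] P0: store L2 := 23 | P0:M(23), P1:I, P2:I | bus: BusUpgr
[13] P0: load  L3 | P0:S(46), P1:I, P2:S(46) | bus: BusRd,Flush
[14] P0: store L2 := 29 | P0:M(29), P1:I, P2:I | bus: none

state = I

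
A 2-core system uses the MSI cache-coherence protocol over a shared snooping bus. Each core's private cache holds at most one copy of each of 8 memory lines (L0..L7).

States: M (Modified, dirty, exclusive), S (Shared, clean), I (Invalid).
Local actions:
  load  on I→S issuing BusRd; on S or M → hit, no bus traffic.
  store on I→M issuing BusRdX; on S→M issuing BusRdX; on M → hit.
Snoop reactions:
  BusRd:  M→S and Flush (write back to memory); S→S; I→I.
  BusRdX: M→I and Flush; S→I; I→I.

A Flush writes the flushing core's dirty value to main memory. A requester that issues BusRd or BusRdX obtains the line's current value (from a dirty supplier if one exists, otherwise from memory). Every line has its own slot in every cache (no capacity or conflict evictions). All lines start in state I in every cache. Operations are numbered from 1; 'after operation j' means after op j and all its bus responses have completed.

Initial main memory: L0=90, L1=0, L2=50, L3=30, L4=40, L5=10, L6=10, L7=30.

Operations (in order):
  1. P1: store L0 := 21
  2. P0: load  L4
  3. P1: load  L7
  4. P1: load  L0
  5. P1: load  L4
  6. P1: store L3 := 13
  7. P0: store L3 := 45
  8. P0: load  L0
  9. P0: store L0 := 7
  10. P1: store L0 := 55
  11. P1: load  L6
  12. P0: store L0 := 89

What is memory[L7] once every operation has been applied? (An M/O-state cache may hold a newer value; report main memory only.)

memory[L7] = 30

[1] P1: store L0 := 21 | P0:I, P1:M(21) | bus: BusRdX
[2] P0: load  L4 | P0:S(40), P1:I | bus: BusRd
[3] P1: load  L7 | P0:I, P1:S(30) | bus: BusRd
[4] P1: load  L0 | P0:I, P1:M(21) | bus: none
[5] P1: load  L4 | P0:S(40), P1:S(40) | bus: BusRd
[6] P1: store L3 := 13 | P0:I, P1:M(13) | bus: BusRdX
[7] P0: store L3 := 45 | P0:M(45), P1:I | bus: BusRdX,Flush
[8] P0: load  L0 | P0:S(21), P1:S(21) | bus: BusRd,Flush
[9] P0: store L0 := 7 | P0:M(7), P1:I | bus: BusRdX
[10] P1: store L0 := 55 | P0:I, P1:M(55) | bus: BusRdX,Flush
[11] P1: load  L6 | P0:I, P1:S(10) | bus: BusRd
[12] P0: store L0 := 89 | P0:M(89), P1:I | bus: BusRdX,Flush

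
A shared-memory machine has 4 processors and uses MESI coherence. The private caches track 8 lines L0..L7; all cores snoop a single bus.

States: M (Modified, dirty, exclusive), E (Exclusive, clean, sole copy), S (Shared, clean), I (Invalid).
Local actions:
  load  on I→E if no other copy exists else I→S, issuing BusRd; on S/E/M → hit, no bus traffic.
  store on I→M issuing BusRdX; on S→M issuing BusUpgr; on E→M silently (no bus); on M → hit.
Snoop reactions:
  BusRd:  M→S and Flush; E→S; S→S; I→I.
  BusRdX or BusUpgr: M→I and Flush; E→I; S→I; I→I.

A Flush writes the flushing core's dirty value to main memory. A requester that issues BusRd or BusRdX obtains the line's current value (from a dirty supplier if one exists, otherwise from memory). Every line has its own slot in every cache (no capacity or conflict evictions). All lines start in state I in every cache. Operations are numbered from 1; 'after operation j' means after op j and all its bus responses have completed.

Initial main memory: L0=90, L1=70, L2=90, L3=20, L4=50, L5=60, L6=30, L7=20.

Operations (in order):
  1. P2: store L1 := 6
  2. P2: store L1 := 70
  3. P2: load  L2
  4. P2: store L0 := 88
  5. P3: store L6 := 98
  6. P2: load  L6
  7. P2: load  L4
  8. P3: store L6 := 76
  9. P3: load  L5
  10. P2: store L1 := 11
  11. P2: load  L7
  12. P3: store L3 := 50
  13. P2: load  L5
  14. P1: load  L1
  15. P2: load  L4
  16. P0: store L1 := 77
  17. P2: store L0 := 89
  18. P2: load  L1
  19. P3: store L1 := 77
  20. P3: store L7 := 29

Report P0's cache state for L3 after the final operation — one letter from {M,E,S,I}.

state = I

step 1: P2: store L1 := 6  ⟶  IIMI  (L1)  txn=BusRdX  M[L1]=70
step 2: P2: store L1 := 70  ⟶  IIMI  (L1)  txn=∅  M[L1]=70
step 3: P2: load  L2  ⟶  IIEI  (L2)  txn=BusRd  M[L2]=90
step 4: P2: store L0 := 88  ⟶  IIMI  (L0)  txn=BusRdX  M[L0]=90
step 5: P3: store L6 := 98  ⟶  IIIM  (L6)  txn=BusRdX  M[L6]=30
step 6: P2: load  L6  ⟶  IISS  (L6)  txn=BusRd+Flush  M[L6]=98
step 7: P2: load  L4  ⟶  IIEI  (L4)  txn=BusRd  M[L4]=50
step 8: P3: store L6 := 76  ⟶  IIIM  (L6)  txn=BusUpgr  M[L6]=98
step 9: P3: load  L5  ⟶  IIIE  (L5)  txn=BusRd  M[L5]=60
step 10: P2: store L1 := 11  ⟶  IIMI  (L1)  txn=∅  M[L1]=70
step 11: P2: load  L7  ⟶  IIEI  (L7)  txn=BusRd  M[L7]=20
step 12: P3: store L3 := 50  ⟶  IIIM  (L3)  txn=BusRdX  M[L3]=20
step 13: P2: load  L5  ⟶  IISS  (L5)  txn=BusRd  M[L5]=60
step 14: P1: load  L1  ⟶  ISSI  (L1)  txn=BusRd+Flush  M[L1]=11
step 15: P2: load  L4  ⟶  IIEI  (L4)  txn=∅  M[L4]=50
step 16: P0: store L1 := 77  ⟶  MIII  (L1)  txn=BusRdX  M[L1]=11
step 17: P2: store L0 := 89  ⟶  IIMI  (L0)  txn=∅  M[L0]=90
step 18: P2: load  L1  ⟶  SISI  (L1)  txn=BusRd+Flush  M[L1]=77
step 19: P3: store L1 := 77  ⟶  IIIM  (L1)  txn=BusRdX  M[L1]=77
step 20: P3: store L7 := 29  ⟶  IIIM  (L7)  txn=BusRdX  M[L7]=20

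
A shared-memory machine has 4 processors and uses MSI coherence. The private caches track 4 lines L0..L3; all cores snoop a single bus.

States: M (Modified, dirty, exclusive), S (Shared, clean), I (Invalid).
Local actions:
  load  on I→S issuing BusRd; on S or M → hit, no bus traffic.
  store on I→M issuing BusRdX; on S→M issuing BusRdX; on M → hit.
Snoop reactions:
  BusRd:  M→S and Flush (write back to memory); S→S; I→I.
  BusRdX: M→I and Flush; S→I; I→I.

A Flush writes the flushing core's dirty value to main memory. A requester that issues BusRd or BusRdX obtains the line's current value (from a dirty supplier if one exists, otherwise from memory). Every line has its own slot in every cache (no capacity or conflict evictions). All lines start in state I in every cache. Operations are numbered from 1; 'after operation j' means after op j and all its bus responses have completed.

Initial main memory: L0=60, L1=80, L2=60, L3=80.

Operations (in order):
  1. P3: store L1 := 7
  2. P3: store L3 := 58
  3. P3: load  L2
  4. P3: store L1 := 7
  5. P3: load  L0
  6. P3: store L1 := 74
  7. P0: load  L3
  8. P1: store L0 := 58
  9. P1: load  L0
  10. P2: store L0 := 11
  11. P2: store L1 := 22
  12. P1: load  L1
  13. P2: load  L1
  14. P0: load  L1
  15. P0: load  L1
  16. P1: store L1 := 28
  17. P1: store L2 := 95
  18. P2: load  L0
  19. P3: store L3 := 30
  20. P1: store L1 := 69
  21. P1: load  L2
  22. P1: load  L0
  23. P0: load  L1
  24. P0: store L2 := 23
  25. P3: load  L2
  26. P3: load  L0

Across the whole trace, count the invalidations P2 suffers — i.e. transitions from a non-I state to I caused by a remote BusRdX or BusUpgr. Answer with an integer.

invalidations = 1

1. P3: store L1 := 7  bus=[BusRdX]  L1: P0=I P1=I P2=I P3=M  mem[L1]=80
2. P3: store L3 := 58  bus=[BusRdX]  L3: P0=I P1=I P2=I P3=M  mem[L3]=80
3. P3: load  L2  bus=[BusRd]  L2: P0=I P1=I P2=I P3=S  mem[L2]=60
4. P3: store L1 := 7  bus=[-]  L1: P0=I P1=I P2=I P3=M  mem[L1]=80
5. P3: load  L0  bus=[BusRd]  L0: P0=I P1=I P2=I P3=S  mem[L0]=60
6. P3: store L1 := 74  bus=[-]  L1: P0=I P1=I P2=I P3=M  mem[L1]=80
7. P0: load  L3  bus=[BusRd,Flush]  L3: P0=S P1=I P2=I P3=S  mem[L3]=58
8. P1: store L0 := 58  bus=[BusRdX]  L0: P0=I P1=M P2=I P3=I  mem[L0]=60
9. P1: load  L0  bus=[-]  L0: P0=I P1=M P2=I P3=I  mem[L0]=60
10. P2: store L0 := 11  bus=[BusRdX,Flush]  L0: P0=I P1=I P2=M P3=I  mem[L0]=58
11. P2: store L1 := 22  bus=[BusRdX,Flush]  L1: P0=I P1=I P2=M P3=I  mem[L1]=74
12. P1: load  L1  bus=[BusRd,Flush]  L1: P0=I P1=S P2=S P3=I  mem[L1]=22
13. P2: load  L1  bus=[-]  L1: P0=I P1=S P2=S P3=I  mem[L1]=22
14. P0: load  L1  bus=[BusRd]  L1: P0=S P1=S P2=S P3=I  mem[L1]=22
15. P0: load  L1  bus=[-]  L1: P0=S P1=S P2=S P3=I  mem[L1]=22
16. P1: store L1 := 28  bus=[BusRdX]  L1: P0=I P1=M P2=I P3=I  mem[L1]=22
17. P1: store L2 := 95  bus=[BusRdX]  L2: P0=I P1=M P2=I P3=I  mem[L2]=60
18. P2: load  L0  bus=[-]  L0: P0=I P1=I P2=M P3=I  mem[L0]=58
19. P3: store L3 := 30  bus=[BusRdX]  L3: P0=I P1=I P2=I P3=M  mem[L3]=58
20. P1: store L1 := 69  bus=[-]  L1: P0=I P1=M P2=I P3=I  mem[L1]=22
21. P1: load  L2  bus=[-]  L2: P0=I P1=M P2=I P3=I  mem[L2]=60
22. P1: load  L0  bus=[BusRd,Flush]  L0: P0=I P1=S P2=S P3=I  mem[L0]=11
23. P0: load  L1  bus=[BusRd,Flush]  L1: P0=S P1=S P2=I P3=I  mem[L1]=69
24. P0: store L2 := 23  bus=[BusRdX,Flush]  L2: P0=M P1=I P2=I P3=I  mem[L2]=95
25. P3: load  L2  bus=[BusRd,Flush]  L2: P0=S P1=I P2=I P3=S  mem[L2]=23
26. P3: load  L0  bus=[BusRd]  L0: P0=I P1=S P2=S P3=S  mem[L0]=11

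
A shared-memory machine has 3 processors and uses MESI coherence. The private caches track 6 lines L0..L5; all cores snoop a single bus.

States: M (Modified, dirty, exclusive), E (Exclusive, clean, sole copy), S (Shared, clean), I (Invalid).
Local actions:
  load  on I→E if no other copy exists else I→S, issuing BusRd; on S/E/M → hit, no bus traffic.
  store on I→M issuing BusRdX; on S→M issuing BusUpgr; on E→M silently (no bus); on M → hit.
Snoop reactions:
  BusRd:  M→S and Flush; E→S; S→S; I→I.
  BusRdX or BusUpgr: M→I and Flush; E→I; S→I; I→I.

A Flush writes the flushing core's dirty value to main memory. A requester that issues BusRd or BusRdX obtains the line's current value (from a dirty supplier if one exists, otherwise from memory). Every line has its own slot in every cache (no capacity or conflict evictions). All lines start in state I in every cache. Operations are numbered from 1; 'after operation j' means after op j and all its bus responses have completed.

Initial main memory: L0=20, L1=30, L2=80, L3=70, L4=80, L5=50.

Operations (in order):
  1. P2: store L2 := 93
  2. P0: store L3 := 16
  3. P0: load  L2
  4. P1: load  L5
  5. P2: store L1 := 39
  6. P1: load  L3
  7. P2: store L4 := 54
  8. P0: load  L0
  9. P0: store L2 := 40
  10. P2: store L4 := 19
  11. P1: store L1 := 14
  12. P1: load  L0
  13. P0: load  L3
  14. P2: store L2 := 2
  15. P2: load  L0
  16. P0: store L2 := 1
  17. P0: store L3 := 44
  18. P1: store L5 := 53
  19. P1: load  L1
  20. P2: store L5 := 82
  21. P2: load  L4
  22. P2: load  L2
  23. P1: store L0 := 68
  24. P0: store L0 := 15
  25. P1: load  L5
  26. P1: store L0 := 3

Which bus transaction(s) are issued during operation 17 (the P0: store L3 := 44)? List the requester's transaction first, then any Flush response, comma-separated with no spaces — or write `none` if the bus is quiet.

bus = BusUpgr

1. P2: store L2 := 93  bus=[BusRdX]  L2: P0=I P1=I P2=M  mem[L2]=80
2. P0: store L3 := 16  bus=[BusRdX]  L3: P0=M P1=I P2=I  mem[L3]=70
3. P0: load  L2  bus=[BusRd,Flush]  L2: P0=S P1=I P2=S  mem[L2]=93
4. P1: load  L5  bus=[BusRd]  L5: P0=I P1=E P2=I  mem[L5]=50
5. P2: store L1 := 39  bus=[BusRdX]  L1: P0=I P1=I P2=M  mem[L1]=30
6. P1: load  L3  bus=[BusRd,Flush]  L3: P0=S P1=S P2=I  mem[L3]=16
7. P2: store L4 := 54  bus=[BusRdX]  L4: P0=I P1=I P2=M  mem[L4]=80
8. P0: load  L0  bus=[BusRd]  L0: P0=E P1=I P2=I  mem[L0]=20
9. P0: store L2 := 40  bus=[BusUpgr]  L2: P0=M P1=I P2=I  mem[L2]=93
10. P2: store L4 := 19  bus=[-]  L4: P0=I P1=I P2=M  mem[L4]=80
11. P1: store L1 := 14  bus=[BusRdX,Flush]  L1: P0=I P1=M P2=I  mem[L1]=39
12. P1: load  L0  bus=[BusRd]  L0: P0=S P1=S P2=I  mem[L0]=20
13. P0: load  L3  bus=[-]  L3: P0=S P1=S P2=I  mem[L3]=16
14. P2: store L2 := 2  bus=[BusRdX,Flush]  L2: P0=I P1=I P2=M  mem[L2]=40
15. P2: load  L0  bus=[BusRd]  L0: P0=S P1=S P2=S  mem[L0]=20
16. P0: store L2 := 1  bus=[BusRdX,Flush]  L2: P0=M P1=I P2=I  mem[L2]=2
17. P0: store L3 := 44  bus=[BusUpgr]  L3: P0=M P1=I P2=I  mem[L3]=16
18. P1: store L5 := 53  bus=[-]  L5: P0=I P1=M P2=I  mem[L5]=50
19. P1: load  L1  bus=[-]  L1: P0=I P1=M P2=I  mem[L1]=39
20. P2: store L5 := 82  bus=[BusRdX,Flush]  L5: P0=I P1=I P2=M  mem[L5]=53
21. P2: load  L4  bus=[-]  L4: P0=I P1=I P2=M  mem[L4]=80
22. P2: load  L2  bus=[BusRd,Flush]  L2: P0=S P1=I P2=S  mem[L2]=1
23. P1: store L0 := 68  bus=[BusUpgr]  L0: P0=I P1=M P2=I  mem[L0]=20
24. P0: store L0 := 15  bus=[BusRdX,Flush]  L0: P0=M P1=I P2=I  mem[L0]=68
25. P1: load  L5  bus=[BusRd,Flush]  L5: P0=I P1=S P2=S  mem[L5]=82
26. P1: store L0 := 3  bus=[BusRdX,Flush]  L0: P0=I P1=M P2=I  mem[L0]=15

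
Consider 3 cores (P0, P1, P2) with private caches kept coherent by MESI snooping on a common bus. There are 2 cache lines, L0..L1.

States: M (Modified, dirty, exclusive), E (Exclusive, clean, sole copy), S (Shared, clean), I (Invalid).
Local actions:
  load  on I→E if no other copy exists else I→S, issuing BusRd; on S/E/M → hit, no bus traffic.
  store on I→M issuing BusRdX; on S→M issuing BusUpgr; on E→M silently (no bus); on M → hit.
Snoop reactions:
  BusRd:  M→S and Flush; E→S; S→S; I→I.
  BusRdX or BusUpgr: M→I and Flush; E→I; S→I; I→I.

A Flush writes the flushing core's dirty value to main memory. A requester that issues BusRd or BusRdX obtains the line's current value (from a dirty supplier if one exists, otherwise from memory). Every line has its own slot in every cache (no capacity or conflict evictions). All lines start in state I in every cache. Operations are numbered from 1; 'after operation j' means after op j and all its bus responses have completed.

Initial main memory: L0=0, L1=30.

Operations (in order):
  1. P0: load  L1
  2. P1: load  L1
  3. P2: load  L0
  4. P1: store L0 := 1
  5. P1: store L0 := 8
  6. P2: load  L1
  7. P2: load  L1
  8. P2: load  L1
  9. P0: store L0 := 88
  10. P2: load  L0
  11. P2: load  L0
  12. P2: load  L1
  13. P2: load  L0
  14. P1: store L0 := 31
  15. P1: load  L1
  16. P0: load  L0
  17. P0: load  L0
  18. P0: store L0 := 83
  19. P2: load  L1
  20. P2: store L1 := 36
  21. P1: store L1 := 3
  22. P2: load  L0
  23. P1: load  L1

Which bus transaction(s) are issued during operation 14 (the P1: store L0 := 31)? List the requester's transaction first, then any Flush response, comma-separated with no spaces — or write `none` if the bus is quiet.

bus = BusRdX

1. P0: load  L1  bus=[BusRd]  L1: P0=E P1=I P2=I  mem[L1]=30
2. P1: load  L1  bus=[BusRd]  L1: P0=S P1=S P2=I  mem[L1]=30
3. P2: load  L0  bus=[BusRd]  L0: P0=I P1=I P2=E  mem[L0]=0
4. P1: store L0 := 1  bus=[BusRdX]  L0: P0=I P1=M P2=I  mem[L0]=0
5. P1: store L0 := 8  bus=[-]  L0: P0=I P1=M P2=I  mem[L0]=0
6. P2: load  L1  bus=[BusRd]  L1: P0=S P1=S P2=S  mem[L1]=30
7. P2: load  L1  bus=[-]  L1: P0=S P1=S P2=S  mem[L1]=30
8. P2: load  L1  bus=[-]  L1: P0=S P1=S P2=S  mem[L1]=30
9. P0: store L0 := 88  bus=[BusRdX,Flush]  L0: P0=M P1=I P2=I  mem[L0]=8
10. P2: load  L0  bus=[BusRd,Flush]  L0: P0=S P1=I P2=S  mem[L0]=88
11. P2: load  L0  bus=[-]  L0: P0=S P1=I P2=S  mem[L0]=88
12. P2: load  L1  bus=[-]  L1: P0=S P1=S P2=S  mem[L1]=30
13. P2: load  L0  bus=[-]  L0: P0=S P1=I P2=S  mem[L0]=88
14. P1: store L0 := 31  bus=[BusRdX]  L0: P0=I P1=M P2=I  mem[L0]=88
15. P1: load  L1  bus=[-]  L1: P0=S P1=S P2=S  mem[L1]=30
16. P0: load  L0  bus=[BusRd,Flush]  L0: P0=S P1=S P2=I  mem[L0]=31
17. P0: load  L0  bus=[-]  L0: P0=S P1=S P2=I  mem[L0]=31
18. P0: store L0 := 83  bus=[BusUpgr]  L0: P0=M P1=I P2=I  mem[L0]=31
19. P2: load  L1  bus=[-]  L1: P0=S P1=S P2=S  mem[L1]=30
20. P2: store L1 := 36  bus=[BusUpgr]  L1: P0=I P1=I P2=M  mem[L1]=30
21. P1: store L1 := 3  bus=[BusRdX,Flush]  L1: P0=I P1=M P2=I  mem[L1]=36
22. P2: load  L0  bus=[BusRd,Flush]  L0: P0=S P1=I P2=S  mem[L0]=83
23. P1: load  L1  bus=[-]  L1: P0=I P1=M P2=I  mem[L1]=36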